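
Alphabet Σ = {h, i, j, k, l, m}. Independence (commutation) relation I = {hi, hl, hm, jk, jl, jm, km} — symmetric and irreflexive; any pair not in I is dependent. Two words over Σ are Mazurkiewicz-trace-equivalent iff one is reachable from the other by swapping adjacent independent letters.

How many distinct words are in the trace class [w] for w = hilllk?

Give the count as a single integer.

0(h) covers ∅
1(i) covers ∅
2(l) covers 1:i
3(l) covers 2:l
4(l) covers 3:l
5(k) covers 0:h, 4:l
floor of heap: 0:h, 1:i
completions by unplaced set U, small U first (add the entries for U minus each lowest piece of U):
  |U|=1: {5}:1
  |U|=2: {0,5}:1  {4,5}:1
  |U|=3: {0,4,5}:2  {3,4,5}:1
  |U|=4: {0,3,4,5}:3  {2,3,4,5}:1
  start at 0(h): 1
  start at 1(i): 4
sum over floor = 5

5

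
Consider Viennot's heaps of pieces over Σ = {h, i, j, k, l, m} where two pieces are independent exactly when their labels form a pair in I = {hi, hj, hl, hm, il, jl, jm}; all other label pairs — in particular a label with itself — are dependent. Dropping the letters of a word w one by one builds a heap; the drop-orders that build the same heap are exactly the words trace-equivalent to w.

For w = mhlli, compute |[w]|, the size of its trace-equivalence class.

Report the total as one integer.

15

0(m) covers ∅
1(h) covers ∅
2(l) covers 0:m
3(l) covers 2:l
4(i) covers 0:m
floor of heap: 0:m, 1:h
completions by unplaced set U, small U first (add the entries for U minus each lowest piece of U):
  |U|=1: {1}:1  {3}:1  {4}:1
  |U|=2: {1,3}:2  {1,4}:2  {2,3}:1  {3,4}:2
  |U|=3: {1,2,3}:3  {1,3,4}:6  {2,3,4}:3
  start at 0(m): 12
  start at 1(h): 3
sum over floor = 15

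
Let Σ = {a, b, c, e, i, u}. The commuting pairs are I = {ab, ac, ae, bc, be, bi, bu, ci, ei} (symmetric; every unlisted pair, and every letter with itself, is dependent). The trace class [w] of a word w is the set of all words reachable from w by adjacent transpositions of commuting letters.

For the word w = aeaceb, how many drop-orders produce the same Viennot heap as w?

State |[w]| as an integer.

drop 0:a onto floor
drop 1:e onto floor
drop 2:a onto {0:a}
drop 3:c onto {1:e}
drop 4:e onto {3:c}
drop 5:b onto floor
ground layer = {0:a, 1:e, 5:b}
drop-orders for the pieces not yet dropped (sum over which currently-grounded one goes next):
  1 to go: {2} 1  {4} 1  {5} 1
  2 to go: {0,2} 1  {2,4} 2  {2,5} 2  {3,4} 1  {4,5} 2
  3 to go: {0,2,4} 3  {0,2,5} 3  {1,3,4} 1  {2,3,4} 3  {2,4,5} 6  {3,4,5} 3
  4 to go: {0,2,3,4} 6  {0,2,4,5} 12  {1,2,3,4} 4  {1,3,4,5} 4  {2,3,4,5} 12
  if 0:a drops first: 20 orders
  if 1:e drops first: 30 orders
  if 5:b drops first: 10 orders
heap linearizations: 60

60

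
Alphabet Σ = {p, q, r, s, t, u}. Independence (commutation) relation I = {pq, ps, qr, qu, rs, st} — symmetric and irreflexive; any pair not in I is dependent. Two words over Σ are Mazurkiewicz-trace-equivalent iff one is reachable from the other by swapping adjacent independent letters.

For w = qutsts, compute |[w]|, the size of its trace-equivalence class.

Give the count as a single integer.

drop 0:q onto floor
drop 1:u onto floor
drop 2:t onto {0:q, 1:u}
drop 3:s onto {0:q, 1:u}
drop 4:t onto {2:t}
drop 5:s onto {3:s}
ground layer = {0:q, 1:u}
drop-orders for the pieces not yet dropped (sum over which currently-grounded one goes next):
  1 to go: {4} 1  {5} 1
  2 to go: {2,4} 1  {3,5} 1  {4,5} 2
  3 to go: {2,4,5} 3  {3,4,5} 3
  4 to go: {2,3,4,5} 6
  if 0:q drops first: 6 orders
  if 1:u drops first: 6 orders
heap linearizations: 12

12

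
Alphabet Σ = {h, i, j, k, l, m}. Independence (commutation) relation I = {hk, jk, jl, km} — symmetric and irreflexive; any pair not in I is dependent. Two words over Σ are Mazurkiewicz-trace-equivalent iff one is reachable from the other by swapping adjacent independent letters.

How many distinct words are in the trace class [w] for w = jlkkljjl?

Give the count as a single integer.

56

0(j) covers ∅
1(l) covers ∅
2(k) covers 1:l
3(k) covers 2:k
4(l) covers 3:k
5(j) covers 0:j
6(j) covers 5:j
7(l) covers 4:l
floor of heap: 0:j, 1:l
completions by unplaced set U, small U first (add the entries for U minus each lowest piece of U):
  |U|=1: {6}:1  {7}:1
  |U|=2: {4,7}:1  {5,6}:1  {6,7}:2
  |U|=3: {0,5,6}:1  {3,4,7}:1  {4,6,7}:3  {5,6,7}:3
  |U|=4: {0,5,6,7}:4  {2,3,4,7}:1  {3,4,6,7}:4  {4,5,6,7}:6
  |U|=5: {0,4,5,6,7}:10  {1,2,3,4,7}:1  {2,3,4,6,7}:5  {3,4,5,6,7}:10
  |U|=6: {0,3,4,5,6,7}:20  {1,2,3,4,6,7}:6  {2,3,4,5,6,7}:15
  start at 0(j): 21
  start at 1(l): 35
sum over floor = 56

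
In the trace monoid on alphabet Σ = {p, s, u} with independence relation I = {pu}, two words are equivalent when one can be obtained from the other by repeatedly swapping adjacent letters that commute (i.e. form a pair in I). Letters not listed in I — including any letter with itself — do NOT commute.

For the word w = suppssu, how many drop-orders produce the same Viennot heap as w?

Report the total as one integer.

3

#0=s has no predecessor
#1=u depends on [0:s]
#2=p depends on [0:s]
#3=p depends on [2:p]
#4=s depends on [1:u, 3:p]
#5=s depends on [4:s]
#6=u depends on [5:s]
sources: [0:s]
N(rest) = Σ N(rest − s) over sources s of rest; N(one piece) = 1:
  size 1 → [6]=1
  size 2 → [5,6]=1
  size 3 → [4,5,6]=1
  size 4 → [1,4,5,6]=1  [3,4,5,6]=1
  size 5 → [1,3,4,5,6]=2  [2,3,4,5,6]=1
  first=0(s) contributes 3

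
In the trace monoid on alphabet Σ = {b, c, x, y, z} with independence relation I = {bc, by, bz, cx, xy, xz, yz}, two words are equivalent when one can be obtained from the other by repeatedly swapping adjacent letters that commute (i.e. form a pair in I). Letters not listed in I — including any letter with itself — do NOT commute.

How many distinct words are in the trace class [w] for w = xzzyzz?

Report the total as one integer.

drop 0:x onto floor
drop 1:z onto floor
drop 2:z onto {1:z}
drop 3:y onto floor
drop 4:z onto {2:z}
drop 5:z onto {4:z}
ground layer = {0:x, 1:z, 3:y}
drop-orders for the pieces not yet dropped (sum over which currently-grounded one goes next):
  1 to go: {0} 1  {3} 1  {5} 1
  2 to go: {0,3} 2  {0,5} 2  {3,5} 2  {4,5} 1
  3 to go: {0,3,5} 6  {0,4,5} 3  {2,4,5} 1  {3,4,5} 3
  4 to go: {0,2,4,5} 4  {0,3,4,5} 12  {1,2,4,5} 1  {2,3,4,5} 4
  if 0:x drops first: 5 orders
  if 1:z drops first: 20 orders
  if 3:y drops first: 5 orders
heap linearizations: 30

30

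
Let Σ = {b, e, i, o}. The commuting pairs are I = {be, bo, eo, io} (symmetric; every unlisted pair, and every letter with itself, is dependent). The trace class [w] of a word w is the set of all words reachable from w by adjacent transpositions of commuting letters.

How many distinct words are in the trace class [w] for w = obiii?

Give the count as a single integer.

#0=o has no predecessor
#1=b has no predecessor
#2=i depends on [1:b]
#3=i depends on [2:i]
#4=i depends on [3:i]
sources: [0:o, 1:b]
N(rest) = Σ N(rest − s) over sources s of rest; N(one piece) = 1:
  size 1 → [0]=1  [4]=1
  size 2 → [0,4]=2  [3,4]=1
  size 3 → [0,3,4]=3  [2,3,4]=1
  first=0(o) contributes 1
  first=1(b) contributes 4
|[w]| = 5

5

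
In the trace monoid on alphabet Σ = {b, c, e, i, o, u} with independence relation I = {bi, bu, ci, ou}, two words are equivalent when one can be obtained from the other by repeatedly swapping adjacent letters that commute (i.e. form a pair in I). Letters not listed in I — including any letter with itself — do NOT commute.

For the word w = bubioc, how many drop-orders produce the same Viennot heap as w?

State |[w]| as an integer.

piece 0:b — minimal
piece 1:u — minimal
piece 2:b rests on {0:b}
piece 3:i rests on {1:u}
piece 4:o rests on {2:b, 3:i}
piece 5:c rests on {4:o}
minimal pieces: {0:b, 1:u}
ways to finish when only these pieces remain (= sum over removing one remaining piece with nothing left below it):
  1 left: {5}→1
  2 left: {4,5}→1
  3 left: {2,4,5}→1  {3,4,5}→1
  4 left: {0,2,4,5}→1  {1,3,4,5}→1  {2,3,4,5}→2
  placing 0:b first → 3 extensions
  placing 1:u first → 3 extensions
total linear extensions = 6

6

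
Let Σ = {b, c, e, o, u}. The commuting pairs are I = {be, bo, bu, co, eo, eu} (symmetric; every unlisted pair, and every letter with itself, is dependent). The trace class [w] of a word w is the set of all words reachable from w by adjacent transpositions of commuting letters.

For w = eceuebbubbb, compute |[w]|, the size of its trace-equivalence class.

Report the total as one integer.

756

0(e) covers ∅
1(c) covers 0:e
2(e) covers 1:c
3(u) covers 1:c
4(e) covers 2:e
5(b) covers 1:c
6(b) covers 5:b
7(u) covers 3:u
8(b) covers 6:b
9(b) covers 8:b
10(b) covers 9:b
floor of heap: 0:e
completions by unplaced set U, small U first (add the entries for U minus each lowest piece of U):
  |U|=1: {4}:1  {7}:1  {10}:1
  |U|=2: {2,4}:1  {3,7}:1  {4,7}:2  {4,10}:2  {7,10}:2  {9,10}:1
  |U|=3: {2,4,7}:3  {2,4,10}:3  {3,4,7}:3  {3,7,10}:3  {4,7,10}:6  {4,9,10}:3  {7,9,10}:3  {8,9,10}:1
  |U|=4: {2,3,4,7}:6  {2,4,7,10}:12  {2,4,9,10}:6  {3,4,7,10}:12  {3,7,9,10}:6  {4,7,9,10}:12  {4,8,9,10}:4  {6,8,9,10}:1  {7,8,9,10}:4
  |U|=5: {2,3,4,7,10}:30  {2,4,7,9,10}:30  {2,4,8,9,10}:10  {3,4,7,9,10}:30  {3,7,8,9,10}:10  {4,6,8,9,10}:5  {4,7,8,9,10}:20  {5,6,8,9,10}:1  {6,7,8,9,10}:5
  |U|=6: {2,3,4,7,9,10}:90  {2,4,6,8,9,10}:15  {2,4,7,8,9,10}:60  {3,4,7,8,9,10}:60  {3,6,7,8,9,10}:15  {4,5,6,8,9,10}:6  {4,6,7,8,9,10}:30  {5,6,7,8,9,10}:6
  |U|=7: {2,3,4,7,8,9,10}:210  {2,4,5,6,8,9,10}:21  {2,4,6,7,8,9,10}:105  {3,4,6,7,8,9,10}:105  {3,5,6,7,8,9,10}:21  {4,5,6,7,8,9,10}:42
  |U|=8: {2,3,4,6,7,8,9,10}:420  {2,4,5,6,7,8,9,10}:168  {3,4,5,6,7,8,9,10}:168
  |U|=9: {2,3,4,5,6,7,8,9,10}:756
  start at 0(e): 756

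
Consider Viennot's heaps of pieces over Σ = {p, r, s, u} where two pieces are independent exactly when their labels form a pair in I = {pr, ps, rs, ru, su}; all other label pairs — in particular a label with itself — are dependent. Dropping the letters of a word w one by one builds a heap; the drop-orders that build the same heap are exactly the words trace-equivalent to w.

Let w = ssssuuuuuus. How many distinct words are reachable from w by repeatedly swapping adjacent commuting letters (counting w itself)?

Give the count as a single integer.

462

piece 0:s — minimal
piece 1:s rests on {0:s}
piece 2:s rests on {1:s}
piece 3:s rests on {2:s}
piece 4:u — minimal
piece 5:u rests on {4:u}
piece 6:u rests on {5:u}
piece 7:u rests on {6:u}
piece 8:u rests on {7:u}
piece 9:u rests on {8:u}
piece 10:s rests on {3:s}
minimal pieces: {0:s, 4:u}
ways to finish when only these pieces remain (= sum over removing one remaining piece with nothing left below it):
  1 left: {9}→1  {10}→1
  2 left: {3,10}→1  {8,9}→1  {9,10}→2
  3 left: {2,3,10}→1  {3,9,10}→3  {7,8,9}→1  {8,9,10}→3
  4 left: {1,2,3,10}→1  {2,3,9,10}→4  {3,8,9,10}→6  {6,7,8,9}→1  {7,8,9,10}→4
  5 left: {0,1,2,3,10}→1  {1,2,3,9,10}→5  {2,3,8,9,10}→10  {3,7,8,9,10}→10  {5,6,7,8,9}→1  {6,7,8,9,10}→5
  6 left: {0,1,2,3,9,10}→6  {1,2,3,8,9,10}→15  {2,3,7,8,9,10}→20  {3,6,7,8,9,10}→15  {4,5,6,7,8,9}→1  {5,6,7,8,9,10}→6
  7 left: {0,1,2,3,8,9,10}→21  {1,2,3,7,8,9,10}→35  {2,3,6,7,8,9,10}→35  {3,5,6,7,8,9,10}→21  {4,5,6,7,8,9,10}→7
  8 left: {0,1,2,3,7,8,9,10}→56  {1,2,3,6,7,8,9,10}→70  {2,3,5,6,7,8,9,10}→56  {3,4,5,6,7,8,9,10}→28
  9 left: {0,1,2,3,6,7,8,9,10}→126  {1,2,3,5,6,7,8,9,10}→126  {2,3,4,5,6,7,8,9,10}→84
  placing 0:s first → 210 extensions
  placing 4:u first → 252 extensions
total linear extensions = 462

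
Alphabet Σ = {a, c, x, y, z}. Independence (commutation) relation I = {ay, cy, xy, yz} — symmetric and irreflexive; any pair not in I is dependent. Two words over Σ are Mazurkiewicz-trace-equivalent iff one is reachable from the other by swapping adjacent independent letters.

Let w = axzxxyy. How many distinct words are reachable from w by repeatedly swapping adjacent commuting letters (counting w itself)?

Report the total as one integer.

drop 0:a onto floor
drop 1:x onto {0:a}
drop 2:z onto {1:x}
drop 3:x onto {2:z}
drop 4:x onto {3:x}
drop 5:y onto floor
drop 6:y onto {5:y}
ground layer = {0:a, 5:y}
drop-orders for the pieces not yet dropped (sum over which currently-grounded one goes next):
  1 to go: {4} 1  {6} 1
  2 to go: {3,4} 1  {4,6} 2  {5,6} 1
  3 to go: {2,3,4} 1  {3,4,6} 3  {4,5,6} 3
  4 to go: {1,2,3,4} 1  {2,3,4,6} 4  {3,4,5,6} 6
  5 to go: {0,1,2,3,4} 1  {1,2,3,4,6} 5  {2,3,4,5,6} 10
  if 0:a drops first: 15 orders
  if 5:y drops first: 6 orders
heap linearizations: 21

21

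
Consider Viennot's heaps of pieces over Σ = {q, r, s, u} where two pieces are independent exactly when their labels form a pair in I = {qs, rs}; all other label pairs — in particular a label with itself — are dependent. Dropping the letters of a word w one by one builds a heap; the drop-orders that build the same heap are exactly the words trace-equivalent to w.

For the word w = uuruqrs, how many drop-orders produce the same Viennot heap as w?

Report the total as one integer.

3

#0=u has no predecessor
#1=u depends on [0:u]
#2=r depends on [1:u]
#3=u depends on [2:r]
#4=q depends on [3:u]
#5=r depends on [4:q]
#6=s depends on [3:u]
sources: [0:u]
N(rest) = Σ N(rest − s) over sources s of rest; N(one piece) = 1:
  size 1 → [5]=1  [6]=1
  size 2 → [4,5]=1  [5,6]=2
  size 3 → [4,5,6]=3
  size 4 → [3,4,5,6]=3
  size 5 → [2,3,4,5,6]=3
  first=0(u) contributes 3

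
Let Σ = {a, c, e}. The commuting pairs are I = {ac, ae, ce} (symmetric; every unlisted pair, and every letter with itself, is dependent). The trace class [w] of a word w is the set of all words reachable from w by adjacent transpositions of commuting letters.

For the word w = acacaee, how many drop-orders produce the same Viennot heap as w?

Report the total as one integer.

210

piece 0:a — minimal
piece 1:c — minimal
piece 2:a rests on {0:a}
piece 3:c rests on {1:c}
piece 4:a rests on {2:a}
piece 5:e — minimal
piece 6:e rests on {5:e}
minimal pieces: {0:a, 1:c, 5:e}
ways to finish when only these pieces remain (= sum over removing one remaining piece with nothing left below it):
  1 left: {3}→1  {4}→1  {6}→1
  2 left: {1,3}→1  {2,4}→1  {3,4}→2  {3,6}→2  {4,6}→2  {5,6}→1
  3 left: {0,2,4}→1  {1,3,4}→3  {1,3,6}→3  {2,3,4}→3  {2,4,6}→3  {3,4,6}→6  {3,5,6}→3  {4,5,6}→3
  4 left: {0,2,3,4}→4  {0,2,4,6}→4  {1,2,3,4}→6  {1,3,4,6}→12  {1,3,5,6}→6  {2,3,4,6}→12  {2,4,5,6}→6  {3,4,5,6}→12
  5 left: {0,1,2,3,4}→10  {0,2,3,4,6}→20  {0,2,4,5,6}→10  {1,2,3,4,6}→30  {1,3,4,5,6}→30  {2,3,4,5,6}→30
  placing 0:a first → 90 extensions
  placing 1:c first → 60 extensions
  placing 5:e first → 60 extensions
total linear extensions = 210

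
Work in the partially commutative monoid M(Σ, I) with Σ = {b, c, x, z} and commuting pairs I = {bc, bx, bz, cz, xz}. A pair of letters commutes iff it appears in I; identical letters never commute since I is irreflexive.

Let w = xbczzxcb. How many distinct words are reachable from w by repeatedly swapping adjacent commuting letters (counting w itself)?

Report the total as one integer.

#0=x has no predecessor
#1=b has no predecessor
#2=c depends on [0:x]
#3=z has no predecessor
#4=z depends on [3:z]
#5=x depends on [2:c]
#6=c depends on [5:x]
#7=b depends on [1:b]
sources: [0:x, 1:b, 3:z]
N(rest) = Σ N(rest − s) over sources s of rest; N(one piece) = 1:
  size 1 → [4]=1  [6]=1  [7]=1
  size 2 → [1,7]=1  [3,4]=1  [4,6]=2  [4,7]=2  [5,6]=1  [6,7]=2
  size 3 → [1,4,7]=3  [1,6,7]=3  [2,5,6]=1  [3,4,6]=3  [3,4,7]=3  [4,5,6]=3  [4,6,7]=6  [5,6,7]=3
  size 4 → [0,2,5,6]=1  [1,3,4,7]=6  [1,4,6,7]=12  [1,5,6,7]=6  [2,4,5,6]=4  [2,5,6,7]=4  [3,4,5,6]=6  [3,4,6,7]=12  [4,5,6,7]=12
  size 5 → [0,2,4,5,6]=5  [0,2,5,6,7]=5  [1,2,5,6,7]=10  [1,3,4,6,7]=30  [1,4,5,6,7]=30  [2,3,4,5,6]=10  [2,4,5,6,7]=20  [3,4,5,6,7]=30
  size 6 → [0,1,2,5,6,7]=15  [0,2,3,4,5,6]=15  [0,2,4,5,6,7]=30  [1,2,4,5,6,7]=60  [1,3,4,5,6,7]=90  [2,3,4,5,6,7]=60
  first=0(x) contributes 210
  first=1(b) contributes 105
  first=3(z) contributes 105
|[w]| = 420

420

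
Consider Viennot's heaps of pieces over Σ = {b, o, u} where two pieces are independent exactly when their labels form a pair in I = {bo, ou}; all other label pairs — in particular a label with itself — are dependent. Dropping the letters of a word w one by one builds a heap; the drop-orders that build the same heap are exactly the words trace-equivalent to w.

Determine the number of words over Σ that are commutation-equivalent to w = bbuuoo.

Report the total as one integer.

15

0(b) covers ∅
1(b) covers 0:b
2(u) covers 1:b
3(u) covers 2:u
4(o) covers ∅
5(o) covers 4:o
floor of heap: 0:b, 4:o
completions by unplaced set U, small U first (add the entries for U minus each lowest piece of U):
  |U|=1: {3}:1  {5}:1
  |U|=2: {2,3}:1  {3,5}:2  {4,5}:1
  |U|=3: {1,2,3}:1  {2,3,5}:3  {3,4,5}:3
  |U|=4: {0,1,2,3}:1  {1,2,3,5}:4  {2,3,4,5}:6
  start at 0(b): 10
  start at 4(o): 5
sum over floor = 15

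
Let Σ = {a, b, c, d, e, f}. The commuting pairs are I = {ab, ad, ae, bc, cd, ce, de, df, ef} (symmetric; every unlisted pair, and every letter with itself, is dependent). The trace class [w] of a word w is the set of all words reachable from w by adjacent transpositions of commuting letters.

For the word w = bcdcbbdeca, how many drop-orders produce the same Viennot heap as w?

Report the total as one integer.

420

drop 0:b onto floor
drop 1:c onto floor
drop 2:d onto {0:b}
drop 3:c onto {1:c}
drop 4:b onto {2:d}
drop 5:b onto {4:b}
drop 6:d onto {5:b}
drop 7:e onto {5:b}
drop 8:c onto {3:c}
drop 9:a onto {8:c}
ground layer = {0:b, 1:c}
drop-orders for the pieces not yet dropped (sum over which currently-grounded one goes next):
  1 to go: {6} 1  {7} 1  {9} 1
  2 to go: {6,7} 2  {6,9} 2  {7,9} 2  {8,9} 1
  3 to go: {3,8,9} 1  {5,6,7} 2  {6,7,9} 6  {6,8,9} 3  {7,8,9} 3
  4 to go: {1,3,8,9} 1  {3,6,8,9} 4  {3,7,8,9} 4  {4,5,6,7} 2  {5,6,7,9} 8  {6,7,8,9} 12
  5 to go: {1,3,6,8,9} 5  {1,3,7,8,9} 5  {2,4,5,6,7} 2  {3,6,7,8,9} 20  {4,5,6,7,9} 10  {5,6,7,8,9} 20
  6 to go: {0,2,4,5,6,7} 2  {1,3,6,7,8,9} 30  {2,4,5,6,7,9} 12  {3,5,6,7,8,9} 40  {4,5,6,7,8,9} 30
  7 to go: {0,2,4,5,6,7,9} 14  {1,3,5,6,7,8,9} 70  {2,4,5,6,7,8,9} 42  {3,4,5,6,7,8,9} 70
  8 to go: {0,2,4,5,6,7,8,9} 56  {1,3,4,5,6,7,8,9} 140  {2,3,4,5,6,7,8,9} 112
  if 0:b drops first: 252 orders
  if 1:c drops first: 168 orders
heap linearizations: 420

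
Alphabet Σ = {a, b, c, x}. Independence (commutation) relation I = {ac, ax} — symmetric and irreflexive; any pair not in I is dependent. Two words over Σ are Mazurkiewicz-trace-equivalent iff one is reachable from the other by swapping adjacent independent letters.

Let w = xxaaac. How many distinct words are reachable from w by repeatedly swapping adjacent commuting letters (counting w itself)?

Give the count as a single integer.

20

0(x) covers ∅
1(x) covers 0:x
2(a) covers ∅
3(a) covers 2:a
4(a) covers 3:a
5(c) covers 1:x
floor of heap: 0:x, 2:a
completions by unplaced set U, small U first (add the entries for U minus each lowest piece of U):
  |U|=1: {4}:1  {5}:1
  |U|=2: {1,5}:1  {3,4}:1  {4,5}:2
  |U|=3: {0,1,5}:1  {1,4,5}:3  {2,3,4}:1  {3,4,5}:3
  |U|=4: {0,1,4,5}:4  {1,3,4,5}:6  {2,3,4,5}:4
  start at 0(x): 10
  start at 2(a): 10
sum over floor = 20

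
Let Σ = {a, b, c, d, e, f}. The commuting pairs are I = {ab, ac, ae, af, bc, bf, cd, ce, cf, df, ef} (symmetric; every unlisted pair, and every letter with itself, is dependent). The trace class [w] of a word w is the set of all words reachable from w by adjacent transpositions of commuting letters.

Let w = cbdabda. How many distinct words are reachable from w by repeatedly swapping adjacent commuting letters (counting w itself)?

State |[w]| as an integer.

14

0(c) covers ∅
1(b) covers ∅
2(d) covers 1:b
3(a) covers 2:d
4(b) covers 2:d
5(d) covers 3:a, 4:b
6(a) covers 5:d
floor of heap: 0:c, 1:b
completions by unplaced set U, small U first (add the entries for U minus each lowest piece of U):
  |U|=1: {0}:1  {6}:1
  |U|=2: {0,6}:2  {5,6}:1
  |U|=3: {0,5,6}:3  {3,5,6}:1  {4,5,6}:1
  |U|=4: {0,3,5,6}:4  {0,4,5,6}:4  {3,4,5,6}:2
  |U|=5: {0,3,4,5,6}:10  {2,3,4,5,6}:2
  start at 0(c): 2
  start at 1(b): 12
sum over floor = 14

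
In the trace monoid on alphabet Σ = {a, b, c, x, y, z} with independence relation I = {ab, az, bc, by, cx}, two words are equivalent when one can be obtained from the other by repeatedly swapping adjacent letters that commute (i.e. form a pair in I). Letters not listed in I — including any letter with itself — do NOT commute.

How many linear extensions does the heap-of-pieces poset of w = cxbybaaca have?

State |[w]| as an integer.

49

0(c) covers ∅
1(x) covers ∅
2(b) covers 1:x
3(y) covers 0:c, 1:x
4(b) covers 2:b
5(a) covers 3:y
6(a) covers 5:a
7(c) covers 6:a
8(a) covers 7:c
floor of heap: 0:c, 1:x
completions by unplaced set U, small U first (add the entries for U minus each lowest piece of U):
  |U|=1: {4}:1  {8}:1
  |U|=2: {2,4}:1  {4,8}:2  {7,8}:1
  |U|=3: {2,4,8}:3  {4,7,8}:3  {6,7,8}:1
  |U|=4: {2,4,7,8}:6  {4,6,7,8}:4  {5,6,7,8}:1
  |U|=5: {2,4,6,7,8}:10  {3,5,6,7,8}:1  {4,5,6,7,8}:5
  |U|=6: {0,3,5,6,7,8}:1  {2,4,5,6,7,8}:15  {3,4,5,6,7,8}:6
  |U|=7: {0,3,4,5,6,7,8}:7  {2,3,4,5,6,7,8}:21
  start at 0(c): 21
  start at 1(x): 28
sum over floor = 49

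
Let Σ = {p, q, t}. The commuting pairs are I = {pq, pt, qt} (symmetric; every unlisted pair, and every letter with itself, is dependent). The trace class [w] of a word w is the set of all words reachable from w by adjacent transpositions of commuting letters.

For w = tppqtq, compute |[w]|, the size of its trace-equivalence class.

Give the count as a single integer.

0(t) covers ∅
1(p) covers ∅
2(p) covers 1:p
3(q) covers ∅
4(t) covers 0:t
5(q) covers 3:q
floor of heap: 0:t, 1:p, 3:q
completions by unplaced set U, small U first (add the entries for U minus each lowest piece of U):
  |U|=1: {2}:1  {4}:1  {5}:1
  |U|=2: {0,4}:1  {1,2}:1  {2,4}:2  {2,5}:2  {3,5}:1  {4,5}:2
  |U|=3: {0,2,4}:3  {0,4,5}:3  {1,2,4}:3  {1,2,5}:3  {2,3,5}:3  {2,4,5}:6  {3,4,5}:3
  |U|=4: {0,1,2,4}:6  {0,2,4,5}:12  {0,3,4,5}:6  {1,2,3,5}:6  {1,2,4,5}:12  {2,3,4,5}:12
  start at 0(t): 30
  start at 1(p): 30
  start at 3(q): 30
sum over floor = 90

90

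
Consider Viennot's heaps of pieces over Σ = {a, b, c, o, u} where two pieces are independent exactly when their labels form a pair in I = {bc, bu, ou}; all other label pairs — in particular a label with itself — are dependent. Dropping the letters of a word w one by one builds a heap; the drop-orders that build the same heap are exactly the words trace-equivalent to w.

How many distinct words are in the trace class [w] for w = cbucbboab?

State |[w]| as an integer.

20

#0=c has no predecessor
#1=b has no predecessor
#2=u depends on [0:c]
#3=c depends on [2:u]
#4=b depends on [1:b]
#5=b depends on [4:b]
#6=o depends on [3:c, 5:b]
#7=a depends on [6:o]
#8=b depends on [7:a]
sources: [0:c, 1:b]
N(rest) = Σ N(rest − s) over sources s of rest; N(one piece) = 1:
  size 1 → [8]=1
  size 2 → [7,8]=1
  size 3 → [6,7,8]=1
  size 4 → [3,6,7,8]=1  [5,6,7,8]=1
  size 5 → [2,3,6,7,8]=1  [3,5,6,7,8]=2  [4,5,6,7,8]=1
  size 6 → [0,2,3,6,7,8]=1  [1,4,5,6,7,8]=1  [2,3,5,6,7,8]=3  [3,4,5,6,7,8]=3
  size 7 → [0,2,3,5,6,7,8]=4  [1,3,4,5,6,7,8]=4  [2,3,4,5,6,7,8]=6
  first=0(c) contributes 10
  first=1(b) contributes 10
|[w]| = 20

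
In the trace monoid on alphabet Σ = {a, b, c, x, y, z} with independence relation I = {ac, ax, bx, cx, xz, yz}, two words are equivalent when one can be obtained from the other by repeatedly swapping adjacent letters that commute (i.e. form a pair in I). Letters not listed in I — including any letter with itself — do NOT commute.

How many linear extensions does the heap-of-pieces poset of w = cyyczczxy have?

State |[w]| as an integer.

drop 0:c onto floor
drop 1:y onto {0:c}
drop 2:y onto {1:y}
drop 3:c onto {2:y}
drop 4:z onto {3:c}
drop 5:c onto {4:z}
drop 6:z onto {5:c}
drop 7:x onto {2:y}
drop 8:y onto {5:c, 7:x}
ground layer = {0:c}
drop-orders for the pieces not yet dropped (sum over which currently-grounded one goes next):
  1 to go: {6} 1  {8} 1
  2 to go: {6,8} 2  {7,8} 1
  3 to go: {5,6,8} 2  {6,7,8} 3
  4 to go: {4,5,6,8} 2  {5,6,7,8} 5
  5 to go: {3,4,5,6,8} 2  {4,5,6,7,8} 7
  6 to go: {3,4,5,6,7,8} 9
  7 to go: {2,3,4,5,6,7,8} 9
  if 0:c drops first: 9 orders

9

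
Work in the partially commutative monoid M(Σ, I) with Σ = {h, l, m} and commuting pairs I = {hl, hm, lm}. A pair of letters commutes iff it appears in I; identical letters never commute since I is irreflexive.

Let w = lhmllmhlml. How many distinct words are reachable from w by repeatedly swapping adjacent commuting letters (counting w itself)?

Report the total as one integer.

2520

piece 0:l — minimal
piece 1:h — minimal
piece 2:m — minimal
piece 3:l rests on {0:l}
piece 4:l rests on {3:l}
piece 5:m rests on {2:m}
piece 6:h rests on {1:h}
piece 7:l rests on {4:l}
piece 8:m rests on {5:m}
piece 9:l rests on {7:l}
minimal pieces: {0:l, 1:h, 2:m}
ways to finish when only these pieces remain (= sum over removing one remaining piece with nothing left below it):
  1 left: {6}→1  {8}→1  {9}→1
  2 left: {1,6}→1  {5,8}→1  {6,8}→2  {6,9}→2  {7,9}→1  {8,9}→2
  3 left: {1,6,8}→3  {1,6,9}→3  {2,5,8}→1  {4,7,9}→1  {5,6,8}→3  {5,8,9}→3  {6,7,9}→3  {6,8,9}→6  {7,8,9}→3
  4 left: {1,5,6,8}→6  {1,6,7,9}→6  {1,6,8,9}→12  {2,5,6,8}→4  {2,5,8,9}→4  {3,4,7,9}→1  {4,6,7,9}→4  {4,7,8,9}→4  {5,6,8,9}→12  {5,7,8,9}→6  {6,7,8,9}→12
  5 left: {0,3,4,7,9}→1  {1,2,5,6,8}→10  {1,4,6,7,9}→10  {1,5,6,8,9}→30  {1,6,7,8,9}→30  {2,5,6,8,9}→20  {2,5,7,8,9}→10  {3,4,6,7,9}→5  {3,4,7,8,9}→5  {4,5,7,8,9}→10  {4,6,7,8,9}→20  {5,6,7,8,9}→30
  6 left: {0,3,4,6,7,9}→6  {0,3,4,7,8,9}→6  {1,2,5,6,8,9}→60  {1,3,4,6,7,9}→15  {1,4,6,7,8,9}→60  {1,5,6,7,8,9}→90  {2,4,5,7,8,9}→20  {2,5,6,7,8,9}→60  {3,4,5,7,8,9}→15  {3,4,6,7,8,9}→30  {4,5,6,7,8,9}→60
  7 left: {0,1,3,4,6,7,9}→21  {0,3,4,5,7,8,9}→21  {0,3,4,6,7,8,9}→42  {1,2,5,6,7,8,9}→210  {1,3,4,6,7,8,9}→105  {1,4,5,6,7,8,9}→210  {2,3,4,5,7,8,9}→35  {2,4,5,6,7,8,9}→140  {3,4,5,6,7,8,9}→105
  8 left: {0,1,3,4,6,7,8,9}→168  {0,2,3,4,5,7,8,9}→56  {0,3,4,5,6,7,8,9}→168  {1,2,4,5,6,7,8,9}→560  {1,3,4,5,6,7,8,9}→420  {2,3,4,5,6,7,8,9}→280
  placing 0:l first → 1260 extensions
  placing 1:h first → 504 extensions
  placing 2:m first → 756 extensions
total linear extensions = 2520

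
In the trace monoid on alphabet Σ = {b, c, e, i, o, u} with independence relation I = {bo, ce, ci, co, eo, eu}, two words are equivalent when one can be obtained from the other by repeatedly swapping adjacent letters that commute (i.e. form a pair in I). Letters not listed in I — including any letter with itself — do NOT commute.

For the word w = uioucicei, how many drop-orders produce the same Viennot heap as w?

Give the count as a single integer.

drop 0:u onto floor
drop 1:i onto {0:u}
drop 2:o onto {1:i}
drop 3:u onto {2:o}
drop 4:c onto {3:u}
drop 5:i onto {3:u}
drop 6:c onto {4:c}
drop 7:e onto {5:i}
drop 8:i onto {7:e}
ground layer = {0:u}
drop-orders for the pieces not yet dropped (sum over which currently-grounded one goes next):
  1 to go: {6} 1  {8} 1
  2 to go: {4,6} 1  {6,8} 2  {7,8} 1
  3 to go: {4,6,8} 3  {5,7,8} 1  {6,7,8} 3
  4 to go: {4,6,7,8} 6  {5,6,7,8} 4
  5 to go: {4,5,6,7,8} 10
  6 to go: {3,4,5,6,7,8} 10
  7 to go: {2,3,4,5,6,7,8} 10
  if 0:u drops first: 10 orders

10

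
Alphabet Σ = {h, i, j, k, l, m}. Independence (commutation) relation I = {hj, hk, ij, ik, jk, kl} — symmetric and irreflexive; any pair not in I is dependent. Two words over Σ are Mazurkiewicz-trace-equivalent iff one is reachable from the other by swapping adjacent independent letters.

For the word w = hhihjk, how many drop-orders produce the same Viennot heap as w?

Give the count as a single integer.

#0=h has no predecessor
#1=h depends on [0:h]
#2=i depends on [1:h]
#3=h depends on [2:i]
#4=j has no predecessor
#5=k has no predecessor
sources: [0:h, 4:j, 5:k]
N(rest) = Σ N(rest − s) over sources s of rest; N(one piece) = 1:
  size 1 → [3]=1  [4]=1  [5]=1
  size 2 → [2,3]=1  [3,4]=2  [3,5]=2  [4,5]=2
  size 3 → [1,2,3]=1  [2,3,4]=3  [2,3,5]=3  [3,4,5]=6
  size 4 → [0,1,2,3]=1  [1,2,3,4]=4  [1,2,3,5]=4  [2,3,4,5]=12
  first=0(h) contributes 20
  first=4(j) contributes 5
  first=5(k) contributes 5
|[w]| = 30

30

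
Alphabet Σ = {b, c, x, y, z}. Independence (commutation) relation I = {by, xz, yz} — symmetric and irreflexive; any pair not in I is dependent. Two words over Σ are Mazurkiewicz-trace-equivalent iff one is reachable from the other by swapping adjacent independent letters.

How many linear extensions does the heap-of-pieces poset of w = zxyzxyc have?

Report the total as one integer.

15

0(z) covers ∅
1(x) covers ∅
2(y) covers 1:x
3(z) covers 0:z
4(x) covers 2:y
5(y) covers 4:x
6(c) covers 3:z, 5:y
floor of heap: 0:z, 1:x
completions by unplaced set U, small U first (add the entries for U minus each lowest piece of U):
  |U|=1: {6}:1
  |U|=2: {3,6}:1  {5,6}:1
  |U|=3: {0,3,6}:1  {3,5,6}:2  {4,5,6}:1
  |U|=4: {0,3,5,6}:3  {2,4,5,6}:1  {3,4,5,6}:3
  |U|=5: {0,3,4,5,6}:6  {1,2,4,5,6}:1  {2,3,4,5,6}:4
  start at 0(z): 5
  start at 1(x): 10
sum over floor = 15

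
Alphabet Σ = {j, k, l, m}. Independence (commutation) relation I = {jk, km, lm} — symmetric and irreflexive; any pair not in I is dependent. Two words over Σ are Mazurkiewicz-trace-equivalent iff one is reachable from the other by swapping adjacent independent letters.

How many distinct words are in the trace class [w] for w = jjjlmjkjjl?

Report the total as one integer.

0(j) covers ∅
1(j) covers 0:j
2(j) covers 1:j
3(l) covers 2:j
4(m) covers 2:j
5(j) covers 3:l, 4:m
6(k) covers 3:l
7(j) covers 5:j
8(j) covers 7:j
9(l) covers 6:k, 8:j
floor of heap: 0:j
completions by unplaced set U, small U first (add the entries for U minus each lowest piece of U):
  |U|=1: {9}:1
  |U|=2: {6,9}:1  {8,9}:1
  |U|=3: {6,8,9}:2  {7,8,9}:1
  |U|=4: {5,7,8,9}:1  {6,7,8,9}:3
  |U|=5: {4,5,7,8,9}:1  {5,6,7,8,9}:4
  |U|=6: {3,5,6,7,8,9}:4  {4,5,6,7,8,9}:5
  |U|=7: {3,4,5,6,7,8,9}:9
  |U|=8: {2,3,4,5,6,7,8,9}:9
  start at 0(j): 9

9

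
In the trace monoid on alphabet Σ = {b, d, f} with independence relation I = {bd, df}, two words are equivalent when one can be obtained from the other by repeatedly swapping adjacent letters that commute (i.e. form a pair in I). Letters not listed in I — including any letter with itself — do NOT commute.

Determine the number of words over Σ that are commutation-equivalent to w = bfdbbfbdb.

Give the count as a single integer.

36

#0=b has no predecessor
#1=f depends on [0:b]
#2=d has no predecessor
#3=b depends on [1:f]
#4=b depends on [3:b]
#5=f depends on [4:b]
#6=b depends on [5:f]
#7=d depends on [2:d]
#8=b depends on [6:b]
sources: [0:b, 2:d]
N(rest) = Σ N(rest − s) over sources s of rest; N(one piece) = 1:
  size 1 → [7]=1  [8]=1
  size 2 → [2,7]=1  [6,8]=1  [7,8]=2
  size 3 → [2,7,8]=3  [5,6,8]=1  [6,7,8]=3
  size 4 → [2,6,7,8]=6  [4,5,6,8]=1  [5,6,7,8]=4
  size 5 → [2,5,6,7,8]=10  [3,4,5,6,8]=1  [4,5,6,7,8]=5
  size 6 → [1,3,4,5,6,8]=1  [2,4,5,6,7,8]=15  [3,4,5,6,7,8]=6
  size 7 → [0,1,3,4,5,6,8]=1  [1,3,4,5,6,7,8]=7  [2,3,4,5,6,7,8]=21
  first=0(b) contributes 28
  first=2(d) contributes 8
|[w]| = 36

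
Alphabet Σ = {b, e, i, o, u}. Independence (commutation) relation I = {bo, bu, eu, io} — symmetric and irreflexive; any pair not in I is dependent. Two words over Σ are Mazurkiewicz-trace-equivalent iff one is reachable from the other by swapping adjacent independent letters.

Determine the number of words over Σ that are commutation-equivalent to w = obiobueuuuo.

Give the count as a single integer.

110

0(o) covers ∅
1(b) covers ∅
2(i) covers 1:b
3(o) covers 0:o
4(b) covers 2:i
5(u) covers 2:i, 3:o
6(e) covers 3:o, 4:b
7(u) covers 5:u
8(u) covers 7:u
9(u) covers 8:u
10(o) covers 6:e, 9:u
floor of heap: 0:o, 1:b
completions by unplaced set U, small U first (add the entries for U minus each lowest piece of U):
  |U|=1: {10}:1
  |U|=2: {6,10}:1  {9,10}:1
  |U|=3: {4,6,10}:1  {6,9,10}:2  {8,9,10}:1
  |U|=4: {4,6,9,10}:3  {6,8,9,10}:3  {7,8,9,10}:1
  |U|=5: {4,6,8,9,10}:6  {5,7,8,9,10}:1  {6,7,8,9,10}:4
  |U|=6: {4,6,7,8,9,10}:10  {5,6,7,8,9,10}:5
  |U|=7: {3,5,6,7,8,9,10}:5  {4,5,6,7,8,9,10}:15
  |U|=8: {0,3,5,6,7,8,9,10}:5  {2,4,5,6,7,8,9,10}:15  {3,4,5,6,7,8,9,10}:20
  |U|=9: {0,3,4,5,6,7,8,9,10}:25  {1,2,4,5,6,7,8,9,10}:15  {2,3,4,5,6,7,8,9,10}:35
  start at 0(o): 50
  start at 1(b): 60
sum over floor = 110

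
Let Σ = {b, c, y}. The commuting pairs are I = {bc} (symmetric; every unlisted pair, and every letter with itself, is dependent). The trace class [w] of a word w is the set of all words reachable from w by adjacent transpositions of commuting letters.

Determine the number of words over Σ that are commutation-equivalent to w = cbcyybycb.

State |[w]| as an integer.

piece 0:c — minimal
piece 1:b — minimal
piece 2:c rests on {0:c}
piece 3:y rests on {1:b, 2:c}
piece 4:y rests on {3:y}
piece 5:b rests on {4:y}
piece 6:y rests on {5:b}
piece 7:c rests on {6:y}
piece 8:b rests on {6:y}
minimal pieces: {0:c, 1:b}
ways to finish when only these pieces remain (= sum over removing one remaining piece with nothing left below it):
  1 left: {7}→1  {8}→1
  2 left: {7,8}→2
  3 left: {6,7,8}→2
  4 left: {5,6,7,8}→2
  5 left: {4,5,6,7,8}→2
  6 left: {3,4,5,6,7,8}→2
  7 left: {1,3,4,5,6,7,8}→2  {2,3,4,5,6,7,8}→2
  placing 0:c first → 4 extensions
  placing 1:b first → 2 extensions
total linear extensions = 6

6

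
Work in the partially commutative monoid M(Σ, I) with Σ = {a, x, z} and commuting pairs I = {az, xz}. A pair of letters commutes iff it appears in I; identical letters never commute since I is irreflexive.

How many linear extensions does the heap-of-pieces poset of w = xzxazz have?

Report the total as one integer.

piece 0:x — minimal
piece 1:z — minimal
piece 2:x rests on {0:x}
piece 3:a rests on {2:x}
piece 4:z rests on {1:z}
piece 5:z rests on {4:z}
minimal pieces: {0:x, 1:z}
ways to finish when only these pieces remain (= sum over removing one remaining piece with nothing left below it):
  1 left: {3}→1  {5}→1
  2 left: {2,3}→1  {3,5}→2  {4,5}→1
  3 left: {0,2,3}→1  {1,4,5}→1  {2,3,5}→3  {3,4,5}→3
  4 left: {0,2,3,5}→4  {1,3,4,5}→4  {2,3,4,5}→6
  placing 0:x first → 10 extensions
  placing 1:z first → 10 extensions
total linear extensions = 20

20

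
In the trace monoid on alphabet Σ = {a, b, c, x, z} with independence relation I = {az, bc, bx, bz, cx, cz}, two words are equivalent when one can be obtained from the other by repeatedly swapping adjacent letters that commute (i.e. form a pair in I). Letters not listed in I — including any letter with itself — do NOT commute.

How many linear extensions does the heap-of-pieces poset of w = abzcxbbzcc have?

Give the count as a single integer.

2240

#0=a has no predecessor
#1=b depends on [0:a]
#2=z has no predecessor
#3=c depends on [0:a]
#4=x depends on [0:a, 2:z]
#5=b depends on [1:b]
#6=b depends on [5:b]
#7=z depends on [4:x]
#8=c depends on [3:c]
#9=c depends on [8:c]
sources: [0:a, 2:z]
N(rest) = Σ N(rest − s) over sources s of rest; N(one piece) = 1:
  size 1 → [6]=1  [7]=1  [9]=1
  size 2 → [4,7]=1  [5,6]=1  [6,7]=2  [6,9]=2  [7,9]=2  [8,9]=1
  size 3 → [1,5,6]=1  [2,4,7]=1  [3,8,9]=1  [4,6,7]=3  [4,7,9]=3  [5,6,7]=3  [5,6,9]=3  [6,7,9]=6  [6,8,9]=3  [7,8,9]=3
  size 4 → [1,5,6,7]=4  [1,5,6,9]=4  [2,4,6,7]=4  [2,4,7,9]=4  [3,6,8,9]=4  [3,7,8,9]=4  [4,5,6,7]=6  [4,6,7,9]=12  [4,7,8,9]=6  [5,6,7,9]=12  [5,6,8,9]=6  [6,7,8,9]=12
  size 5 → [1,4,5,6,7]=10  [1,5,6,7,9]=20  [1,5,6,8,9]=10  [2,4,5,6,7]=10  [2,4,6,7,9]=20  [2,4,7,8,9]=10  [3,4,7,8,9]=10  [3,5,6,8,9]=10  [3,6,7,8,9]=20  [4,5,6,7,9]=30  [4,6,7,8,9]=30  [5,6,7,8,9]=30
  size 6 → [1,2,4,5,6,7]=20  [1,3,5,6,8,9]=20  [1,4,5,6,7,9]=60  [1,5,6,7,8,9]=60  [2,3,4,7,8,9]=20  [2,4,5,6,7,9]=60  [2,4,6,7,8,9]=60  [3,4,6,7,8,9]=60  [3,5,6,7,8,9]=60  [4,5,6,7,8,9]=90
  size 7 → [1,2,4,5,6,7,9]=140  [1,3,5,6,7,8,9]=140  [1,4,5,6,7,8,9]=210  [2,3,4,6,7,8,9]=140  [2,4,5,6,7,8,9]=210  [3,4,5,6,7,8,9]=210
  size 8 → [1,2,4,5,6,7,8,9]=560  [1,3,4,5,6,7,8,9]=560  [2,3,4,5,6,7,8,9]=560
  first=0(a) contributes 1680
  first=2(z) contributes 560
|[w]| = 2240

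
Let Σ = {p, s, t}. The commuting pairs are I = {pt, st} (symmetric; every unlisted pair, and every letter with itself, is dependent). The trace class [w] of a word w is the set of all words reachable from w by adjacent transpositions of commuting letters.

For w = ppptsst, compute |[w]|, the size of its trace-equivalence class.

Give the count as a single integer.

piece 0:p — minimal
piece 1:p rests on {0:p}
piece 2:p rests on {1:p}
piece 3:t — minimal
piece 4:s rests on {2:p}
piece 5:s rests on {4:s}
piece 6:t rests on {3:t}
minimal pieces: {0:p, 3:t}
ways to finish when only these pieces remain (= sum over removing one remaining piece with nothing left below it):
  1 left: {5}→1  {6}→1
  2 left: {3,6}→1  {4,5}→1  {5,6}→2
  3 left: {2,4,5}→1  {3,5,6}→3  {4,5,6}→3
  4 left: {1,2,4,5}→1  {2,4,5,6}→4  {3,4,5,6}→6
  5 left: {0,1,2,4,5}→1  {1,2,4,5,6}→5  {2,3,4,5,6}→10
  placing 0:p first → 15 extensions
  placing 3:t first → 6 extensions
total linear extensions = 21

21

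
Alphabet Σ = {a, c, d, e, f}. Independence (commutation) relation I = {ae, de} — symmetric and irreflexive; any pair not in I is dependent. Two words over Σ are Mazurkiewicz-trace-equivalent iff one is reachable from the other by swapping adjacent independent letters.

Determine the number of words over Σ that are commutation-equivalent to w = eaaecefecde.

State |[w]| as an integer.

12

#0=e has no predecessor
#1=a has no predecessor
#2=a depends on [1:a]
#3=e depends on [0:e]
#4=c depends on [2:a, 3:e]
#5=e depends on [4:c]
#6=f depends on [5:e]
#7=e depends on [6:f]
#8=c depends on [7:e]
#9=d depends on [8:c]
#10=e depends on [8:c]
sources: [0:e, 1:a]
N(rest) = Σ N(rest − s) over sources s of rest; N(one piece) = 1:
  size 1 → [9]=1  [10]=1
  size 2 → [9,10]=2
  size 3 → [8,9,10]=2
  size 4 → [7,8,9,10]=2
  size 5 → [6,7,8,9,10]=2
  size 6 → [5,6,7,8,9,10]=2
  size 7 → [4,5,6,7,8,9,10]=2
  size 8 → [2,4,5,6,7,8,9,10]=2  [3,4,5,6,7,8,9,10]=2
  size 9 → [0,3,4,5,6,7,8,9,10]=2  [1,2,4,5,6,7,8,9,10]=2  [2,3,4,5,6,7,8,9,10]=4
  first=0(e) contributes 6
  first=1(a) contributes 6
|[w]| = 12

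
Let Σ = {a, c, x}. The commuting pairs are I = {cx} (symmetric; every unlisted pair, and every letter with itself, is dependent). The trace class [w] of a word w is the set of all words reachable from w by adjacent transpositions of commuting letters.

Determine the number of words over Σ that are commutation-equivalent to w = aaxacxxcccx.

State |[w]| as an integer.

35

piece 0:a — minimal
piece 1:a rests on {0:a}
piece 2:x rests on {1:a}
piece 3:a rests on {2:x}
piece 4:c rests on {3:a}
piece 5:x rests on {3:a}
piece 6:x rests on {5:x}
piece 7:c rests on {4:c}
piece 8:c rests on {7:c}
piece 9:c rests on {8:c}
piece 10:x rests on {6:x}
minimal pieces: {0:a}
ways to finish when only these pieces remain (= sum over removing one remaining piece with nothing left below it):
  1 left: {9}→1  {10}→1
  2 left: {6,10}→1  {8,9}→1  {9,10}→2
  3 left: {5,6,10}→1  {6,9,10}→3  {7,8,9}→1  {8,9,10}→3
  4 left: {4,7,8,9}→1  {5,6,9,10}→4  {6,8,9,10}→6  {7,8,9,10}→4
  5 left: {4,7,8,9,10}→5  {5,6,8,9,10}→10  {6,7,8,9,10}→10
  6 left: {4,6,7,8,9,10}→15  {5,6,7,8,9,10}→20
  7 left: {4,5,6,7,8,9,10}→35
  8 left: {3,4,5,6,7,8,9,10}→35
  9 left: {2,3,4,5,6,7,8,9,10}→35
  placing 0:a first → 35 extensions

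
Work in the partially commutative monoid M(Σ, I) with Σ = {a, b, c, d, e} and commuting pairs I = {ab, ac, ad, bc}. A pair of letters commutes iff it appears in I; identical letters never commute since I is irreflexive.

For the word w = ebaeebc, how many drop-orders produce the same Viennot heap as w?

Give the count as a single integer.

0(e) covers ∅
1(b) covers 0:e
2(a) covers 0:e
3(e) covers 1:b, 2:a
4(e) covers 3:e
5(b) covers 4:e
6(c) covers 4:e
floor of heap: 0:e
completions by unplaced set U, small U first (add the entries for U minus each lowest piece of U):
  |U|=1: {5}:1  {6}:1
  |U|=2: {5,6}:2
  |U|=3: {4,5,6}:2
  |U|=4: {3,4,5,6}:2
  |U|=5: {1,3,4,5,6}:2  {2,3,4,5,6}:2
  start at 0(e): 4

4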